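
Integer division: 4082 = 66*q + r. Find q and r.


4082 = 66 * 61 + 56
Check: 4026 + 56 = 4082

q = 61, r = 56


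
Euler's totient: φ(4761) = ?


4761 = 3^2 × 23^2
Prime factors: 3, 23
φ(4761) = 4761 × (1-1/3) × (1-1/23)
= 4761 × 2/3 × 22/23 = 3036

φ(4761) = 3036


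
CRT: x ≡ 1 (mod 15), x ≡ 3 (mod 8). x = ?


M = 15*8 = 120
M1 = M/15 = 8, M2 = M/8 = 15
M1^(-1) mod 15 = 2, M2^(-1) mod 8 = 7
x = 1*8*2 + 3*15*7 = 331
331 mod 120 = 91
Check: 91 mod 15 = 1 ✓, 91 mod 8 = 3 ✓

x ≡ 91 (mod 120)


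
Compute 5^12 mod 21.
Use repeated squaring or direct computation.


5^1 mod 21 = 5
5^2 mod 21 = 4
5^3 mod 21 = 20
5^4 mod 21 = 16
5^5 mod 21 = 17
5^6 mod 21 = 1
5^7 mod 21 = 5
5^8 mod 21 = 4
5^9 mod 21 = 20
5^10 mod 21 = 16
5^11 mod 21 = 17
5^12 mod 21 = 1


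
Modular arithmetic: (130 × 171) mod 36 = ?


130 × 171 = 22230
22230 mod 36 = 18


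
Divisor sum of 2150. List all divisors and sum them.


Divisors of 2150: 1, 2, 5, 10, 25, 43, 50, 86, 215, 430, 1075, 2150
Sum = 1 + 2 + 5 + 10 + 25 + 43 + 50 + 86 + 215 + 430 + 1075 + 2150 = 4092

σ(2150) = 4092


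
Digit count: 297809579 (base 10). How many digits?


297809579 has 9 digits in base 10
floor(log10(297809579)) + 1 = floor(8.4739) + 1 = 9

9 digits (base 10)


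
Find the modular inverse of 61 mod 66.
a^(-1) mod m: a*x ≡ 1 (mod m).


Use the extended Euclidean algorithm on (66, 61); each row r = 66*s + 61*t:
r=66, s=1, t=0
r=61, s=0, t=1
q=1: r=5, s=1, t=-1   [66*(1) + 61*(-1) = 5]
q=12: r=1, s=-12, t=13   [66*(-12) + 61*(13) = 1]
q=5: r=0, s=61, t=-66   [66*(61) + 61*(-66) = 0]
GCD = 1 with t = 13, so 61*(13) ≡ 1 (mod 66)
Inverse = 13 mod 66 = 13
Check: 61 * 13 = 793 ≡ 1 (mod 66)

61^(-1) ≡ 13 (mod 66)


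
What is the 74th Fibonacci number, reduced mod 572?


F(k) mod 572 for k=1..74:
1, 1, 2, 3, 5, 8, 13, 21, 34, 55, 89, 144, 233, 377, 38, 415, 453, 296, 177, 473, 78, 551, 57, 36, 93, 129, 222, 351, 1, 352, 353, 133, 486, 47, 533, 8, 541, 549, 518, 495, 441, 364, 233, 25, 258, 283, 541, 252, 221, 473, 122, 23, 145, 168, 313, 481, 222, 131, 353, 484, 265, 177, 442, 47, 489, 536, 453, 417, 298, 143, 441, 12, 453, 465
F(74) mod 572 = 465


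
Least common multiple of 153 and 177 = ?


GCD(153, 177) = 3
LCM = 153*177/3 = 27081/3 = 9027

LCM = 9027


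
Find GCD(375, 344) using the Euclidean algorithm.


375 = 1 * 344 + 31
344 = 11 * 31 + 3
31 = 10 * 3 + 1
3 = 3 * 1 + 0
GCD = 1


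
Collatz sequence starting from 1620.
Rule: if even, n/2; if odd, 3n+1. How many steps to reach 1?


1620 → 810 → 405 → 1216 → 608 → 304 → 152 → 76 → 38 → 19 → 58 → 29 → 88 → 44 → 22 → 11 → 34 → 17 → 52 → 26 → 13 → 40 → 20 → 10 → 5 → 16 → 8 → 4 → 2 → 1
Total steps = 29

29 steps


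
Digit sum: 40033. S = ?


4 + 0 + 0 + 3 + 3 = 10


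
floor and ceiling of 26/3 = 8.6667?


26/3 = 8.6667
floor = 8
ceil = 9

floor = 8, ceil = 9


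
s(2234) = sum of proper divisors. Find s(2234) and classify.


Proper divisors: 1, 2, 1117
Sum = 1 + 2 + 1117 = 1120
1120 < 2234 → deficient

s(2234) = 1120 (deficient)


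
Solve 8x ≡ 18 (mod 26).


GCD(8, 26) = 2 divides 18
Divide: 4x ≡ 9 (mod 13)
x ≡ 12 (mod 13)


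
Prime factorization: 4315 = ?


4315 / 5 = 863
863 / 863 = 1
4315 = 5 × 863


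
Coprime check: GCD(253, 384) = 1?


Euclidean algorithm:
384 = 1 * 253 + 131
253 = 1 * 131 + 122
131 = 1 * 122 + 9
122 = 13 * 9 + 5
9 = 1 * 5 + 4
5 = 1 * 4 + 1
4 = 4 * 1 + 0
GCD(253, 384) = 1

Yes, coprime (GCD = 1)


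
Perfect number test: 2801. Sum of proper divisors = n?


Proper divisors of 2801: 1
Sum = 1 = 1

No, 2801 is not perfect (1 ≠ 2801)


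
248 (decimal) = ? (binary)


248 (base 10) = 248 (decimal)
248 (decimal) = 11111000 (base 2)


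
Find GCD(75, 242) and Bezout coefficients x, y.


Tabular extended Euclidean (each row: r = 75*s + 242*t):
r=75, s=1, t=0
r=242, s=0, t=1
q=0: r=75, s=1, t=0   [75*(1) + 242*(0) = 75]
q=3: r=17, s=-3, t=1   [75*(-3) + 242*(1) = 17]
q=4: r=7, s=13, t=-4   [75*(13) + 242*(-4) = 7]
q=2: r=3, s=-29, t=9   [75*(-29) + 242*(9) = 3]
q=2: r=1, s=71, t=-22   [75*(71) + 242*(-22) = 1]
q=3: r=0, s=-242, t=75   [75*(-242) + 242*(75) = 0]
GCD = 1; from the row with r=1: x=71, y=-22
Check: 75*(71) + 242*(-22) = 5325 - 5324 = 1

GCD = 1, x = 71, y = -22


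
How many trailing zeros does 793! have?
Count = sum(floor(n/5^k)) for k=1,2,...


floor(793/5) = 158
floor(793/25) = 31
floor(793/125) = 6
floor(793/625) = 1
Total = 196

196 trailing zeros


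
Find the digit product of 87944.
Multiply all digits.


8 × 7 × 9 × 4 × 4 = 8064


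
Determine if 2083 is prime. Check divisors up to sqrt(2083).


Check divisors up to sqrt(2083) = 45.6399
No divisors found.
2083 is prime.

Yes, 2083 is prime


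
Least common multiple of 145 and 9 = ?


GCD(145, 9) = 1
LCM = 145*9/1 = 1305/1 = 1305

LCM = 1305


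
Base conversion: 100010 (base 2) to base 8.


100010 (base 2) = 34 (decimal)
34 (decimal) = 42 (base 8)


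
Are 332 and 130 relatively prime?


Euclidean algorithm:
332 = 2 * 130 + 72
130 = 1 * 72 + 58
72 = 1 * 58 + 14
58 = 4 * 14 + 2
14 = 7 * 2 + 0
GCD(332, 130) = 2

No, not coprime (GCD = 2)


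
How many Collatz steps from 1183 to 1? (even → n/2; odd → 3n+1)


1183 → 3550 → 1775 → 5326 → 2663 → 7990 → 3995 → 11986 → 5993 → 17980 → 8990 → 4495 → 13486 → 6743 → 20230 → 10115 → 30346 → 15173 → 45520 → 22760 → 11380 → 5690 → 2845 → 8536 → 4268 → 2134 → 1067 → 3202 → 1601 → 4804 → 2402 → 1201 → 3604 → 1802 → 901 → 2704 → 1352 → 676 → 338 → 169 → 508 → 254 → 127 → 382 → 191 → 574 → 287 → 862 → 431 → 1294 → 647 → 1942 → 971 → 2914 → 1457 → 4372 → 2186 → 1093 → 3280 → 1640 → 820 → 410 → 205 → 616 → 308 → 154 → 77 → 232 → 116 → 58 → 29 → 88 → 44 → 22 → 11 → 34 → 17 → 52 → 26 → 13 → 40 → 20 → 10 → 5 → 16 → 8 → 4 → 2 → 1
Total steps = 88

88 steps


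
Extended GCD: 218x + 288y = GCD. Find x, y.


Tabular extended Euclidean (each row: r = 218*s + 288*t):
r=218, s=1, t=0
r=288, s=0, t=1
q=0: r=218, s=1, t=0   [218*(1) + 288*(0) = 218]
q=1: r=70, s=-1, t=1   [218*(-1) + 288*(1) = 70]
q=3: r=8, s=4, t=-3   [218*(4) + 288*(-3) = 8]
q=8: r=6, s=-33, t=25   [218*(-33) + 288*(25) = 6]
q=1: r=2, s=37, t=-28   [218*(37) + 288*(-28) = 2]
q=3: r=0, s=-144, t=109   [218*(-144) + 288*(109) = 0]
GCD = 2; from the row with r=2: x=37, y=-28
Check: 218*(37) + 288*(-28) = 8066 - 8064 = 2

GCD = 2, x = 37, y = -28


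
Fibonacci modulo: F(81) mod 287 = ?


F(k) mod 287 for k=1..81:
1, 1, 2, 3, 5, 8, 13, 21, 34, 55, 89, 144, 233, 90, 36, 126, 162, 1, 163, 164, 40, 204, 244, 161, 118, 279, 110, 102, 212, 27, 239, 266, 218, 197, 128, 38, 166, 204, 83, 0, 83, 83, 166, 249, 128, 90, 218, 21, 239, 260, 212, 185, 110, 8, 118, 126, 244, 83, 40, 123, 163, 286, 162, 161, 36, 197, 233, 143, 89, 232, 34, 266, 13, 279, 5, 284, 2, 286, 1, 0, 1
F(81) mod 287 = 1


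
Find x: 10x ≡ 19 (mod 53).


GCD(10, 53) = 1, unique solution
a^(-1) mod 53 = 16
x = 16 * 19 mod 53 = 39

x ≡ 39 (mod 53)


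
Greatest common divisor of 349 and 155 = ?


349 = 2 * 155 + 39
155 = 3 * 39 + 38
39 = 1 * 38 + 1
38 = 38 * 1 + 0
GCD = 1


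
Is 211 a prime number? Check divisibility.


Check divisors up to sqrt(211) = 14.5258
No divisors found.
211 is prime.

Yes, 211 is prime


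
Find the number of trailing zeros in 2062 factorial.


floor(2062/5) = 412
floor(2062/25) = 82
floor(2062/125) = 16
floor(2062/625) = 3
Total = 513

513 trailing zeros


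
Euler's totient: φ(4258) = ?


4258 = 2 × 2129
Prime factors: 2, 2129
φ(4258) = 4258 × (1-1/2) × (1-1/2129)
= 4258 × 1/2 × 2128/2129 = 2128

φ(4258) = 2128


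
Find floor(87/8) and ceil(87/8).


87/8 = 10.8750
floor = 10
ceil = 11

floor = 10, ceil = 11


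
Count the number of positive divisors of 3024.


3024 = 2^4 × 3^3 × 7^1
d(3024) = (4+1) × (3+1) × (1+1) = 40

40 divisors


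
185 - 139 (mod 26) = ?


185 - 139 = 46
46 mod 26 = 20


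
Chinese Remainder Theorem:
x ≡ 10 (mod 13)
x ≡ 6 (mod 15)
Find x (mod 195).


M = 13*15 = 195
M1 = M/13 = 15, M2 = M/15 = 13
M1^(-1) mod 13 = 7, M2^(-1) mod 15 = 7
x = 10*15*7 + 6*13*7 = 1596
1596 mod 195 = 36
Check: 36 mod 13 = 10 ✓, 36 mod 15 = 6 ✓

x ≡ 36 (mod 195)


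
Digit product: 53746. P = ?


5 × 3 × 7 × 4 × 6 = 2520


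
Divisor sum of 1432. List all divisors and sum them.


Divisors of 1432: 1, 2, 4, 8, 179, 358, 716, 1432
Sum = 1 + 2 + 4 + 8 + 179 + 358 + 716 + 1432 = 2700

σ(1432) = 2700


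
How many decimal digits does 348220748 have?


348220748 has 9 digits in base 10
floor(log10(348220748)) + 1 = floor(8.5419) + 1 = 9

9 digits (base 10)


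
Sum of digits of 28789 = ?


2 + 8 + 7 + 8 + 9 = 34


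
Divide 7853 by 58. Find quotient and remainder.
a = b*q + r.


7853 = 58 * 135 + 23
Check: 7830 + 23 = 7853

q = 135, r = 23


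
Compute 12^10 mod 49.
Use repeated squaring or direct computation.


12^1 mod 49 = 12
12^2 mod 49 = 46
12^3 mod 49 = 13
12^4 mod 49 = 9
12^5 mod 49 = 10
12^6 mod 49 = 22
12^7 mod 49 = 19
12^8 mod 49 = 32
12^9 mod 49 = 41
12^10 mod 49 = 2


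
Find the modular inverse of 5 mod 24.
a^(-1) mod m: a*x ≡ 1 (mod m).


Use the extended Euclidean algorithm on (24, 5); each row r = 24*s + 5*t:
r=24, s=1, t=0
r=5, s=0, t=1
q=4: r=4, s=1, t=-4   [24*(1) + 5*(-4) = 4]
q=1: r=1, s=-1, t=5   [24*(-1) + 5*(5) = 1]
q=4: r=0, s=5, t=-24   [24*(5) + 5*(-24) = 0]
GCD = 1 with t = 5, so 5*(5) ≡ 1 (mod 24)
Inverse = 5 mod 24 = 5
Check: 5 * 5 = 25 ≡ 1 (mod 24)

5^(-1) ≡ 5 (mod 24)


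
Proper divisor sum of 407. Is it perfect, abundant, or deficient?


Proper divisors: 1, 11, 37
Sum = 1 + 11 + 37 = 49
49 < 407 → deficient

s(407) = 49 (deficient)


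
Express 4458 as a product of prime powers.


4458 / 2 = 2229
2229 / 3 = 743
743 / 743 = 1
4458 = 2 × 3 × 743


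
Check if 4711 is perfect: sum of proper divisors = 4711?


Proper divisors of 4711: 1, 7, 673
Sum = 1 + 7 + 673 = 681

No, 4711 is not perfect (681 ≠ 4711)


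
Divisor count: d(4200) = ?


4200 = 2^3 × 3^1 × 5^2 × 7^1
d(4200) = (3+1) × (1+1) × (2+1) × (1+1) = 48

48 divisors


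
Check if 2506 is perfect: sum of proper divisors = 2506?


Proper divisors of 2506: 1, 2, 7, 14, 179, 358, 1253
Sum = 1 + 2 + 7 + 14 + 179 + 358 + 1253 = 1814

No, 2506 is not perfect (1814 ≠ 2506)


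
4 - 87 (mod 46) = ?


4 - 87 = -83
-83 mod 46 = 9


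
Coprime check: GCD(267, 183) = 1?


Euclidean algorithm:
267 = 1 * 183 + 84
183 = 2 * 84 + 15
84 = 5 * 15 + 9
15 = 1 * 9 + 6
9 = 1 * 6 + 3
6 = 2 * 3 + 0
GCD(267, 183) = 3

No, not coprime (GCD = 3)


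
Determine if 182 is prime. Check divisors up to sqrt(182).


182 / 2 = 91 (exact division)
182 is NOT prime.

No, 182 is not prime


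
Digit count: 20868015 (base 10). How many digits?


20868015 has 8 digits in base 10
floor(log10(20868015)) + 1 = floor(7.3195) + 1 = 8

8 digits (base 10)


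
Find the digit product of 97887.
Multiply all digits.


9 × 7 × 8 × 8 × 7 = 28224


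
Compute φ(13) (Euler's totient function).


13 = 13
Prime factors: 13
φ(13) = 13 × (1-1/13)
= 13 × 12/13 = 12

φ(13) = 12


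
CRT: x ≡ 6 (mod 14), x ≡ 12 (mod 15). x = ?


M = 14*15 = 210
M1 = M/14 = 15, M2 = M/15 = 14
M1^(-1) mod 14 = 1, M2^(-1) mod 15 = 14
x = 6*15*1 + 12*14*14 = 2442
2442 mod 210 = 132
Check: 132 mod 14 = 6 ✓, 132 mod 15 = 12 ✓

x ≡ 132 (mod 210)


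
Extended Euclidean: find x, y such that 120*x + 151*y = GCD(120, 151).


Tabular extended Euclidean (each row: r = 120*s + 151*t):
r=120, s=1, t=0
r=151, s=0, t=1
q=0: r=120, s=1, t=0   [120*(1) + 151*(0) = 120]
q=1: r=31, s=-1, t=1   [120*(-1) + 151*(1) = 31]
q=3: r=27, s=4, t=-3   [120*(4) + 151*(-3) = 27]
q=1: r=4, s=-5, t=4   [120*(-5) + 151*(4) = 4]
q=6: r=3, s=34, t=-27   [120*(34) + 151*(-27) = 3]
q=1: r=1, s=-39, t=31   [120*(-39) + 151*(31) = 1]
q=3: r=0, s=151, t=-120   [120*(151) + 151*(-120) = 0]
GCD = 1; from the row with r=1: x=-39, y=31
Check: 120*(-39) + 151*(31) = -4680 + 4681 = 1

GCD = 1, x = -39, y = 31


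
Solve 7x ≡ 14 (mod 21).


GCD(7, 21) = 7 divides 14
Divide: 1x ≡ 2 (mod 3)
x ≡ 2 (mod 3)


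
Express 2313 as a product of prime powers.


2313 / 3 = 771
771 / 3 = 257
257 / 257 = 1
2313 = 3^2 × 257


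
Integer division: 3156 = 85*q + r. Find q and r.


3156 = 85 * 37 + 11
Check: 3145 + 11 = 3156

q = 37, r = 11


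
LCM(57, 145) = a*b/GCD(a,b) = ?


GCD(57, 145) = 1
LCM = 57*145/1 = 8265/1 = 8265

LCM = 8265


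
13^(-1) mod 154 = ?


Use the extended Euclidean algorithm on (154, 13); each row r = 154*s + 13*t:
r=154, s=1, t=0
r=13, s=0, t=1
q=11: r=11, s=1, t=-11   [154*(1) + 13*(-11) = 11]
q=1: r=2, s=-1, t=12   [154*(-1) + 13*(12) = 2]
q=5: r=1, s=6, t=-71   [154*(6) + 13*(-71) = 1]
q=2: r=0, s=-13, t=154   [154*(-13) + 13*(154) = 0]
GCD = 1 with t = -71, so 13*(-71) ≡ 1 (mod 154)
Inverse = -71 mod 154 = 83
Check: 13 * 83 = 1079 ≡ 1 (mod 154)

13^(-1) ≡ 83 (mod 154)


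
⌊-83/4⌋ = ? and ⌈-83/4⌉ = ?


-83/4 = -20.7500
floor = -21
ceil = -20

floor = -21, ceil = -20


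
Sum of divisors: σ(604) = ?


Divisors of 604: 1, 2, 4, 151, 302, 604
Sum = 1 + 2 + 4 + 151 + 302 + 604 = 1064

σ(604) = 1064


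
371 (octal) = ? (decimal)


371 (base 8) = 249 (decimal)
249 (decimal) = 249 (base 10)


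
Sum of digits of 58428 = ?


5 + 8 + 4 + 2 + 8 = 27


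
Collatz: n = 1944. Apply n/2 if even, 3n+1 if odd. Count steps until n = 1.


1944 → 972 → 486 → 243 → 730 → 365 → 1096 → 548 → 274 → 137 → 412 → 206 → 103 → 310 → 155 → 466 → 233 → 700 → 350 → 175 → 526 → 263 → 790 → 395 → 1186 → 593 → 1780 → 890 → 445 → 1336 → 668 → 334 → 167 → 502 → 251 → 754 → 377 → 1132 → 566 → 283 → 850 → 425 → 1276 → 638 → 319 → 958 → 479 → 1438 → 719 → 2158 → 1079 → 3238 → 1619 → 4858 → 2429 → 7288 → 3644 → 1822 → 911 → 2734 → 1367 → 4102 → 2051 → 6154 → 3077 → 9232 → 4616 → 2308 → 1154 → 577 → 1732 → 866 → 433 → 1300 → 650 → 325 → 976 → 488 → 244 → 122 → 61 → 184 → 92 → 46 → 23 → 70 → 35 → 106 → 53 → 160 → 80 → 40 → 20 → 10 → 5 → 16 → 8 → 4 → 2 → 1
Total steps = 99

99 steps


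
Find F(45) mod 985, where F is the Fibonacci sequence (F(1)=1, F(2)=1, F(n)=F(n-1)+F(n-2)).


F(k) mod 985 for k=1..45:
1, 1, 2, 3, 5, 8, 13, 21, 34, 55, 89, 144, 233, 377, 610, 2, 612, 614, 241, 855, 111, 966, 92, 73, 165, 238, 403, 641, 59, 700, 759, 474, 248, 722, 970, 707, 692, 414, 121, 535, 656, 206, 862, 83, 945
F(45) mod 985 = 945


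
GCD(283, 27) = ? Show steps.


283 = 10 * 27 + 13
27 = 2 * 13 + 1
13 = 13 * 1 + 0
GCD = 1


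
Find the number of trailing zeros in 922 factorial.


floor(922/5) = 184
floor(922/25) = 36
floor(922/125) = 7
floor(922/625) = 1
Total = 228

228 trailing zeros


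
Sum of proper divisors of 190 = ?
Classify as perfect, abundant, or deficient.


Proper divisors: 1, 2, 5, 10, 19, 38, 95
Sum = 1 + 2 + 5 + 10 + 19 + 38 + 95 = 170
170 < 190 → deficient

s(190) = 170 (deficient)


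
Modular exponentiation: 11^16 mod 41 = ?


11^1 mod 41 = 11
11^2 mod 41 = 39
11^3 mod 41 = 19
11^4 mod 41 = 4
11^5 mod 41 = 3
11^6 mod 41 = 33
11^7 mod 41 = 35
11^8 mod 41 = 16
11^9 mod 41 = 12
11^10 mod 41 = 9
11^11 mod 41 = 17
11^12 mod 41 = 23
11^13 mod 41 = 7
11^14 mod 41 = 36
11^15 mod 41 = 27
11^16 mod 41 = 10


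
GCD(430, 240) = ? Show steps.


430 = 1 * 240 + 190
240 = 1 * 190 + 50
190 = 3 * 50 + 40
50 = 1 * 40 + 10
40 = 4 * 10 + 0
GCD = 10


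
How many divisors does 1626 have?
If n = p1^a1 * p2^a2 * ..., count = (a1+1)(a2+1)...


1626 = 2^1 × 3^1 × 271^1
d(1626) = (1+1) × (1+1) × (1+1) = 8

8 divisors


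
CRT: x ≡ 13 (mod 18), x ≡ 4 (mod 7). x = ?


M = 18*7 = 126
M1 = M/18 = 7, M2 = M/7 = 18
M1^(-1) mod 18 = 13, M2^(-1) mod 7 = 2
x = 13*7*13 + 4*18*2 = 1327
1327 mod 126 = 67
Check: 67 mod 18 = 13 ✓, 67 mod 7 = 4 ✓

x ≡ 67 (mod 126)


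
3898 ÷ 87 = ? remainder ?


3898 = 87 * 44 + 70
Check: 3828 + 70 = 3898

q = 44, r = 70


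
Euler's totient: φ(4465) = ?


4465 = 5 × 19 × 47
Prime factors: 5, 19, 47
φ(4465) = 4465 × (1-1/5) × (1-1/19) × (1-1/47)
= 4465 × 4/5 × 18/19 × 46/47 = 3312

φ(4465) = 3312


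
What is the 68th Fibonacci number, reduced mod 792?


F(k) mod 792 for k=1..68:
1, 1, 2, 3, 5, 8, 13, 21, 34, 55, 89, 144, 233, 377, 610, 195, 13, 208, 221, 429, 650, 287, 145, 432, 577, 217, 2, 219, 221, 440, 661, 309, 178, 487, 665, 360, 233, 593, 34, 627, 661, 496, 365, 69, 434, 503, 145, 648, 1, 649, 650, 507, 365, 80, 445, 525, 178, 703, 89, 0, 89, 89, 178, 267, 445, 712, 365, 285
F(68) mod 792 = 285


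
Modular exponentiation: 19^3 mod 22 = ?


19^1 mod 22 = 19
19^2 mod 22 = 9
19^3 mod 22 = 17


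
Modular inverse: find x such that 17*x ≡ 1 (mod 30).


Use the extended Euclidean algorithm on (30, 17); each row r = 30*s + 17*t:
r=30, s=1, t=0
r=17, s=0, t=1
q=1: r=13, s=1, t=-1   [30*(1) + 17*(-1) = 13]
q=1: r=4, s=-1, t=2   [30*(-1) + 17*(2) = 4]
q=3: r=1, s=4, t=-7   [30*(4) + 17*(-7) = 1]
q=4: r=0, s=-17, t=30   [30*(-17) + 17*(30) = 0]
GCD = 1 with t = -7, so 17*(-7) ≡ 1 (mod 30)
Inverse = -7 mod 30 = 23
Check: 17 * 23 = 391 ≡ 1 (mod 30)

17^(-1) ≡ 23 (mod 30)


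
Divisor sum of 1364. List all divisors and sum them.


Divisors of 1364: 1, 2, 4, 11, 22, 31, 44, 62, 124, 341, 682, 1364
Sum = 1 + 2 + 4 + 11 + 22 + 31 + 44 + 62 + 124 + 341 + 682 + 1364 = 2688

σ(1364) = 2688


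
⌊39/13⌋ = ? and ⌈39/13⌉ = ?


39/13 = 3.0000
floor = 3
ceil = 3

floor = 3, ceil = 3


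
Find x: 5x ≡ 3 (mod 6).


GCD(5, 6) = 1, unique solution
a^(-1) mod 6 = 5
x = 5 * 3 mod 6 = 3

x ≡ 3 (mod 6)


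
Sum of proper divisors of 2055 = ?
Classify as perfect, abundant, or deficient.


Proper divisors: 1, 3, 5, 15, 137, 411, 685
Sum = 1 + 3 + 5 + 15 + 137 + 411 + 685 = 1257
1257 < 2055 → deficient

s(2055) = 1257 (deficient)


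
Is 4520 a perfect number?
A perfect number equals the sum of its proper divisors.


Proper divisors of 4520: 1, 2, 4, 5, 8, 10, 20, 40, 113, 226, 452, 565, 904, 1130, 2260
Sum = 1 + 2 + 4 + 5 + 8 + 10 + 20 + 40 + 113 + 226 + 452 + 565 + 904 + 1130 + 2260 = 5740

No, 4520 is not perfect (5740 ≠ 4520)


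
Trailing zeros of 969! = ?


floor(969/5) = 193
floor(969/25) = 38
floor(969/125) = 7
floor(969/625) = 1
Total = 239

239 trailing zeros


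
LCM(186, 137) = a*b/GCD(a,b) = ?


GCD(186, 137) = 1
LCM = 186*137/1 = 25482/1 = 25482

LCM = 25482


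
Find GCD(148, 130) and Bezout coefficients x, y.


Tabular extended Euclidean (each row: r = 148*s + 130*t):
r=148, s=1, t=0
r=130, s=0, t=1
q=1: r=18, s=1, t=-1   [148*(1) + 130*(-1) = 18]
q=7: r=4, s=-7, t=8   [148*(-7) + 130*(8) = 4]
q=4: r=2, s=29, t=-33   [148*(29) + 130*(-33) = 2]
q=2: r=0, s=-65, t=74   [148*(-65) + 130*(74) = 0]
GCD = 2; from the row with r=2: x=29, y=-33
Check: 148*(29) + 130*(-33) = 4292 - 4290 = 2

GCD = 2, x = 29, y = -33


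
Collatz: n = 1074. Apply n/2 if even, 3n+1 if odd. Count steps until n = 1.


1074 → 537 → 1612 → 806 → 403 → 1210 → 605 → 1816 → 908 → 454 → 227 → 682 → 341 → 1024 → 512 → 256 → 128 → 64 → 32 → 16 → 8 → 4 → 2 → 1
Total steps = 23

23 steps


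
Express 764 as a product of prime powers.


764 / 2 = 382
382 / 2 = 191
191 / 191 = 1
764 = 2^2 × 191


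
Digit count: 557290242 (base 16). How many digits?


557290242 in base 16 = 21379302
Number of digits = 8

8 digits (base 16)


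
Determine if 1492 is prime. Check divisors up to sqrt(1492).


1492 / 2 = 746 (exact division)
1492 is NOT prime.

No, 1492 is not prime


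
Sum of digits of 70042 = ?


7 + 0 + 0 + 4 + 2 = 13


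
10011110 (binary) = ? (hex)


10011110 (base 2) = 158 (decimal)
158 (decimal) = 9E (base 16)


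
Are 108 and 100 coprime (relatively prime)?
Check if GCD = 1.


Euclidean algorithm:
108 = 1 * 100 + 8
100 = 12 * 8 + 4
8 = 2 * 4 + 0
GCD(108, 100) = 4

No, not coprime (GCD = 4)


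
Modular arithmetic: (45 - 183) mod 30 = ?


45 - 183 = -138
-138 mod 30 = 12


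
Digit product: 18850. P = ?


1 × 8 × 8 × 5 × 0 = 0


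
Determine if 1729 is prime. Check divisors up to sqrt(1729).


1729 / 7 = 247 (exact division)
1729 is NOT prime.

No, 1729 is not prime


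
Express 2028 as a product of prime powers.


2028 / 2 = 1014
1014 / 2 = 507
507 / 3 = 169
169 / 13 = 13
13 / 13 = 1
2028 = 2^2 × 3 × 13^2


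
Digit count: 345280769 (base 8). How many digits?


345280769 in base 8 = 2445110401
Number of digits = 10

10 digits (base 8)


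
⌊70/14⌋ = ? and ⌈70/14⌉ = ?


70/14 = 5.0000
floor = 5
ceil = 5

floor = 5, ceil = 5


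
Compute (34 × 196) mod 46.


34 × 196 = 6664
6664 mod 46 = 40


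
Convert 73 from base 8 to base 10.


73 (base 8) = 59 (decimal)
59 (decimal) = 59 (base 10)


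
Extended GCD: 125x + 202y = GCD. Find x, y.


Tabular extended Euclidean (each row: r = 125*s + 202*t):
r=125, s=1, t=0
r=202, s=0, t=1
q=0: r=125, s=1, t=0   [125*(1) + 202*(0) = 125]
q=1: r=77, s=-1, t=1   [125*(-1) + 202*(1) = 77]
q=1: r=48, s=2, t=-1   [125*(2) + 202*(-1) = 48]
q=1: r=29, s=-3, t=2   [125*(-3) + 202*(2) = 29]
q=1: r=19, s=5, t=-3   [125*(5) + 202*(-3) = 19]
q=1: r=10, s=-8, t=5   [125*(-8) + 202*(5) = 10]
q=1: r=9, s=13, t=-8   [125*(13) + 202*(-8) = 9]
q=1: r=1, s=-21, t=13   [125*(-21) + 202*(13) = 1]
q=9: r=0, s=202, t=-125   [125*(202) + 202*(-125) = 0]
GCD = 1; from the row with r=1: x=-21, y=13
Check: 125*(-21) + 202*(13) = -2625 + 2626 = 1

GCD = 1, x = -21, y = 13


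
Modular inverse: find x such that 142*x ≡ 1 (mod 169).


Use the extended Euclidean algorithm on (169, 142); each row r = 169*s + 142*t:
r=169, s=1, t=0
r=142, s=0, t=1
q=1: r=27, s=1, t=-1   [169*(1) + 142*(-1) = 27]
q=5: r=7, s=-5, t=6   [169*(-5) + 142*(6) = 7]
q=3: r=6, s=16, t=-19   [169*(16) + 142*(-19) = 6]
q=1: r=1, s=-21, t=25   [169*(-21) + 142*(25) = 1]
q=6: r=0, s=142, t=-169   [169*(142) + 142*(-169) = 0]
GCD = 1 with t = 25, so 142*(25) ≡ 1 (mod 169)
Inverse = 25 mod 169 = 25
Check: 142 * 25 = 3550 ≡ 1 (mod 169)

142^(-1) ≡ 25 (mod 169)


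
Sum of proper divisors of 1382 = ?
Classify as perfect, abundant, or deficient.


Proper divisors: 1, 2, 691
Sum = 1 + 2 + 691 = 694
694 < 1382 → deficient

s(1382) = 694 (deficient)


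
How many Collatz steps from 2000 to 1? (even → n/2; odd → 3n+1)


2000 → 1000 → 500 → 250 → 125 → 376 → 188 → 94 → 47 → 142 → 71 → 214 → 107 → 322 → 161 → 484 → 242 → 121 → 364 → 182 → 91 → 274 → 137 → 412 → 206 → 103 → 310 → 155 → 466 → 233 → 700 → 350 → 175 → 526 → 263 → 790 → 395 → 1186 → 593 → 1780 → 890 → 445 → 1336 → 668 → 334 → 167 → 502 → 251 → 754 → 377 → 1132 → 566 → 283 → 850 → 425 → 1276 → 638 → 319 → 958 → 479 → 1438 → 719 → 2158 → 1079 → 3238 → 1619 → 4858 → 2429 → 7288 → 3644 → 1822 → 911 → 2734 → 1367 → 4102 → 2051 → 6154 → 3077 → 9232 → 4616 → 2308 → 1154 → 577 → 1732 → 866 → 433 → 1300 → 650 → 325 → 976 → 488 → 244 → 122 → 61 → 184 → 92 → 46 → 23 → 70 → 35 → 106 → 53 → 160 → 80 → 40 → 20 → 10 → 5 → 16 → 8 → 4 → 2 → 1
Total steps = 112

112 steps


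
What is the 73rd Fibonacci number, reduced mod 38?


F(k) mod 38 for k=1..73:
1, 1, 2, 3, 5, 8, 13, 21, 34, 17, 13, 30, 5, 35, 2, 37, 1, 0, 1, 1, 2, 3, 5, 8, 13, 21, 34, 17, 13, 30, 5, 35, 2, 37, 1, 0, 1, 1, 2, 3, 5, 8, 13, 21, 34, 17, 13, 30, 5, 35, 2, 37, 1, 0, 1, 1, 2, 3, 5, 8, 13, 21, 34, 17, 13, 30, 5, 35, 2, 37, 1, 0, 1
F(73) mod 38 = 1


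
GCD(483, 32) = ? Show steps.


483 = 15 * 32 + 3
32 = 10 * 3 + 2
3 = 1 * 2 + 1
2 = 2 * 1 + 0
GCD = 1


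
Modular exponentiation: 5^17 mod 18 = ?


5^1 mod 18 = 5
5^2 mod 18 = 7
5^3 mod 18 = 17
5^4 mod 18 = 13
5^5 mod 18 = 11
5^6 mod 18 = 1
5^7 mod 18 = 5
5^8 mod 18 = 7
5^9 mod 18 = 17
5^10 mod 18 = 13
5^11 mod 18 = 11
5^12 mod 18 = 1
5^13 mod 18 = 5
5^14 mod 18 = 7
5^15 mod 18 = 17
5^16 mod 18 = 13
5^17 mod 18 = 11


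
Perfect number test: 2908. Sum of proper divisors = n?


Proper divisors of 2908: 1, 2, 4, 727, 1454
Sum = 1 + 2 + 4 + 727 + 1454 = 2188

No, 2908 is not perfect (2188 ≠ 2908)


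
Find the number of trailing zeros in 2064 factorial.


floor(2064/5) = 412
floor(2064/25) = 82
floor(2064/125) = 16
floor(2064/625) = 3
Total = 513

513 trailing zeros


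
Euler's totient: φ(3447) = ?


3447 = 3^2 × 383
Prime factors: 3, 383
φ(3447) = 3447 × (1-1/3) × (1-1/383)
= 3447 × 2/3 × 382/383 = 2292

φ(3447) = 2292


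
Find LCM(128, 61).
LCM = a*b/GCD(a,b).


GCD(128, 61) = 1
LCM = 128*61/1 = 7808/1 = 7808

LCM = 7808


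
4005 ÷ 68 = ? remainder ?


4005 = 68 * 58 + 61
Check: 3944 + 61 = 4005

q = 58, r = 61


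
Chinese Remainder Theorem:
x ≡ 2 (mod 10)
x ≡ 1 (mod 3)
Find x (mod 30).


M = 10*3 = 30
M1 = M/10 = 3, M2 = M/3 = 10
M1^(-1) mod 10 = 7, M2^(-1) mod 3 = 1
x = 2*3*7 + 1*10*1 = 52
52 mod 30 = 22
Check: 22 mod 10 = 2 ✓, 22 mod 3 = 1 ✓

x ≡ 22 (mod 30)


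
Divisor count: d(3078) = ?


3078 = 2^1 × 3^4 × 19^1
d(3078) = (1+1) × (4+1) × (1+1) = 20

20 divisors


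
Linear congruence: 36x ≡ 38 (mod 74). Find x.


GCD(36, 74) = 2 divides 38
Divide: 18x ≡ 19 (mod 37)
x ≡ 36 (mod 37)


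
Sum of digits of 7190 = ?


7 + 1 + 9 + 0 = 17


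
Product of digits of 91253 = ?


9 × 1 × 2 × 5 × 3 = 270


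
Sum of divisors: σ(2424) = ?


Divisors of 2424: 1, 2, 3, 4, 6, 8, 12, 24, 101, 202, 303, 404, 606, 808, 1212, 2424
Sum = 1 + 2 + 3 + 4 + 6 + 8 + 12 + 24 + 101 + 202 + 303 + 404 + 606 + 808 + 1212 + 2424 = 6120

σ(2424) = 6120


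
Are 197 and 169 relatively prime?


Euclidean algorithm:
197 = 1 * 169 + 28
169 = 6 * 28 + 1
28 = 28 * 1 + 0
GCD(197, 169) = 1

Yes, coprime (GCD = 1)


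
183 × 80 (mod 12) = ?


183 × 80 = 14640
14640 mod 12 = 0


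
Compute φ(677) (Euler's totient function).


677 = 677
Prime factors: 677
φ(677) = 677 × (1-1/677)
= 677 × 676/677 = 676

φ(677) = 676


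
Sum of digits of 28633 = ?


2 + 8 + 6 + 3 + 3 = 22


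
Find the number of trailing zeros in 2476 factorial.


floor(2476/5) = 495
floor(2476/25) = 99
floor(2476/125) = 19
floor(2476/625) = 3
Total = 616

616 trailing zeros


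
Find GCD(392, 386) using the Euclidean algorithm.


392 = 1 * 386 + 6
386 = 64 * 6 + 2
6 = 3 * 2 + 0
GCD = 2


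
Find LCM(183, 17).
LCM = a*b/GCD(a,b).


GCD(183, 17) = 1
LCM = 183*17/1 = 3111/1 = 3111

LCM = 3111


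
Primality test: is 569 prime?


Check divisors up to sqrt(569) = 23.8537
No divisors found.
569 is prime.

Yes, 569 is prime


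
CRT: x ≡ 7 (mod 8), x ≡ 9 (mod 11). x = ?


M = 8*11 = 88
M1 = M/8 = 11, M2 = M/11 = 8
M1^(-1) mod 8 = 3, M2^(-1) mod 11 = 7
x = 7*11*3 + 9*8*7 = 735
735 mod 88 = 31
Check: 31 mod 8 = 7 ✓, 31 mod 11 = 9 ✓

x ≡ 31 (mod 88)


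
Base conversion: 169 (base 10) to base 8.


169 (base 10) = 169 (decimal)
169 (decimal) = 251 (base 8)


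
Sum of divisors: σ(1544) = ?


Divisors of 1544: 1, 2, 4, 8, 193, 386, 772, 1544
Sum = 1 + 2 + 4 + 8 + 193 + 386 + 772 + 1544 = 2910

σ(1544) = 2910


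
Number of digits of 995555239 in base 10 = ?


995555239 has 9 digits in base 10
floor(log10(995555239)) + 1 = floor(8.9981) + 1 = 9

9 digits (base 10)


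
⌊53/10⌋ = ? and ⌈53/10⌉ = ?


53/10 = 5.3000
floor = 5
ceil = 6

floor = 5, ceil = 6


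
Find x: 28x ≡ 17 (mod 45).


GCD(28, 45) = 1, unique solution
a^(-1) mod 45 = 37
x = 37 * 17 mod 45 = 44

x ≡ 44 (mod 45)


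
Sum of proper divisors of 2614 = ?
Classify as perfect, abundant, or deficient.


Proper divisors: 1, 2, 1307
Sum = 1 + 2 + 1307 = 1310
1310 < 2614 → deficient

s(2614) = 1310 (deficient)


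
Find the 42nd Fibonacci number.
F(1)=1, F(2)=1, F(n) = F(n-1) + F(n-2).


Sequence: 1, 1, 2, 3, 5, 8, 13, 21, 34, 55, 89, 144, 233, 377, 610, 987, 1597, 2584, 4181, 6765, 10946, 17711, 28657, 46368, 75025, 121393, 196418, 317811, 514229, 832040, 1346269, 2178309, 3524578, 5702887, 9227465, 14930352, 24157817, 39088169, 63245986, 102334155, 165580141, 267914296
F(42) = 267914296


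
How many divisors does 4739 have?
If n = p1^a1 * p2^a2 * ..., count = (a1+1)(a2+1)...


4739 = 7^1 × 677^1
d(4739) = (1+1) × (1+1) = 4

4 divisors


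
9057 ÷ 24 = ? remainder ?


9057 = 24 * 377 + 9
Check: 9048 + 9 = 9057

q = 377, r = 9


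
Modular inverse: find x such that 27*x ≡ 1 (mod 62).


Use the extended Euclidean algorithm on (62, 27); each row r = 62*s + 27*t:
r=62, s=1, t=0
r=27, s=0, t=1
q=2: r=8, s=1, t=-2   [62*(1) + 27*(-2) = 8]
q=3: r=3, s=-3, t=7   [62*(-3) + 27*(7) = 3]
q=2: r=2, s=7, t=-16   [62*(7) + 27*(-16) = 2]
q=1: r=1, s=-10, t=23   [62*(-10) + 27*(23) = 1]
q=2: r=0, s=27, t=-62   [62*(27) + 27*(-62) = 0]
GCD = 1 with t = 23, so 27*(23) ≡ 1 (mod 62)
Inverse = 23 mod 62 = 23
Check: 27 * 23 = 621 ≡ 1 (mod 62)

27^(-1) ≡ 23 (mod 62)


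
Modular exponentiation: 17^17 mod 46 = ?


17^1 mod 46 = 17
17^2 mod 46 = 13
17^3 mod 46 = 37
17^4 mod 46 = 31
17^5 mod 46 = 21
17^6 mod 46 = 35
17^7 mod 46 = 43
17^8 mod 46 = 41
17^9 mod 46 = 7
17^10 mod 46 = 27
17^11 mod 46 = 45
17^12 mod 46 = 29
17^13 mod 46 = 33
17^14 mod 46 = 9
17^15 mod 46 = 15
17^16 mod 46 = 25
17^17 mod 46 = 11


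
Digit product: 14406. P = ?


1 × 4 × 4 × 0 × 6 = 0


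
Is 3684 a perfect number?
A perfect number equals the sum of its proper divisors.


Proper divisors of 3684: 1, 2, 3, 4, 6, 12, 307, 614, 921, 1228, 1842
Sum = 1 + 2 + 3 + 4 + 6 + 12 + 307 + 614 + 921 + 1228 + 1842 = 4940

No, 3684 is not perfect (4940 ≠ 3684)


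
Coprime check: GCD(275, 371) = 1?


Euclidean algorithm:
371 = 1 * 275 + 96
275 = 2 * 96 + 83
96 = 1 * 83 + 13
83 = 6 * 13 + 5
13 = 2 * 5 + 3
5 = 1 * 3 + 2
3 = 1 * 2 + 1
2 = 2 * 1 + 0
GCD(275, 371) = 1

Yes, coprime (GCD = 1)


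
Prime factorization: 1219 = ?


1219 / 23 = 53
53 / 53 = 1
1219 = 23 × 53


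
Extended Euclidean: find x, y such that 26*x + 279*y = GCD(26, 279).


Tabular extended Euclidean (each row: r = 26*s + 279*t):
r=26, s=1, t=0
r=279, s=0, t=1
q=0: r=26, s=1, t=0   [26*(1) + 279*(0) = 26]
q=10: r=19, s=-10, t=1   [26*(-10) + 279*(1) = 19]
q=1: r=7, s=11, t=-1   [26*(11) + 279*(-1) = 7]
q=2: r=5, s=-32, t=3   [26*(-32) + 279*(3) = 5]
q=1: r=2, s=43, t=-4   [26*(43) + 279*(-4) = 2]
q=2: r=1, s=-118, t=11   [26*(-118) + 279*(11) = 1]
q=2: r=0, s=279, t=-26   [26*(279) + 279*(-26) = 0]
GCD = 1; from the row with r=1: x=-118, y=11
Check: 26*(-118) + 279*(11) = -3068 + 3069 = 1

GCD = 1, x = -118, y = 11


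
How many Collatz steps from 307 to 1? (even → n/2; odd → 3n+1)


307 → 922 → 461 → 1384 → 692 → 346 → 173 → 520 → 260 → 130 → 65 → 196 → 98 → 49 → 148 → 74 → 37 → 112 → 56 → 28 → 14 → 7 → 22 → 11 → 34 → 17 → 52 → 26 → 13 → 40 → 20 → 10 → 5 → 16 → 8 → 4 → 2 → 1
Total steps = 37

37 steps


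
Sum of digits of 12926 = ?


1 + 2 + 9 + 2 + 6 = 20


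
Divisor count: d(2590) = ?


2590 = 2^1 × 5^1 × 7^1 × 37^1
d(2590) = (1+1) × (1+1) × (1+1) × (1+1) = 16

16 divisors


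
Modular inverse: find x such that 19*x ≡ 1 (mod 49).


Use the extended Euclidean algorithm on (49, 19); each row r = 49*s + 19*t:
r=49, s=1, t=0
r=19, s=0, t=1
q=2: r=11, s=1, t=-2   [49*(1) + 19*(-2) = 11]
q=1: r=8, s=-1, t=3   [49*(-1) + 19*(3) = 8]
q=1: r=3, s=2, t=-5   [49*(2) + 19*(-5) = 3]
q=2: r=2, s=-5, t=13   [49*(-5) + 19*(13) = 2]
q=1: r=1, s=7, t=-18   [49*(7) + 19*(-18) = 1]
q=2: r=0, s=-19, t=49   [49*(-19) + 19*(49) = 0]
GCD = 1 with t = -18, so 19*(-18) ≡ 1 (mod 49)
Inverse = -18 mod 49 = 31
Check: 19 * 31 = 589 ≡ 1 (mod 49)

19^(-1) ≡ 31 (mod 49)


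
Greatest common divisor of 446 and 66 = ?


446 = 6 * 66 + 50
66 = 1 * 50 + 16
50 = 3 * 16 + 2
16 = 8 * 2 + 0
GCD = 2


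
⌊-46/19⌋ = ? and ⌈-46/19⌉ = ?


-46/19 = -2.4211
floor = -3
ceil = -2

floor = -3, ceil = -2


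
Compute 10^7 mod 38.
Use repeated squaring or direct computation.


10^1 mod 38 = 10
10^2 mod 38 = 24
10^3 mod 38 = 12
10^4 mod 38 = 6
10^5 mod 38 = 22
10^6 mod 38 = 30
10^7 mod 38 = 34


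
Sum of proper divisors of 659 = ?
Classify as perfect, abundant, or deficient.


Proper divisors: 1
Sum = 1 = 1
1 < 659 → deficient

s(659) = 1 (deficient)


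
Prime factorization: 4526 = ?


4526 / 2 = 2263
2263 / 31 = 73
73 / 73 = 1
4526 = 2 × 31 × 73


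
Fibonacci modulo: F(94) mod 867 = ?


F(k) mod 867 for k=1..94:
1, 1, 2, 3, 5, 8, 13, 21, 34, 55, 89, 144, 233, 377, 610, 120, 730, 850, 713, 696, 542, 371, 46, 417, 463, 13, 476, 489, 98, 587, 685, 405, 223, 628, 851, 612, 596, 341, 70, 411, 481, 25, 506, 531, 170, 701, 4, 705, 709, 547, 389, 69, 458, 527, 118, 645, 763, 541, 437, 111, 548, 659, 340, 132, 472, 604, 209, 813, 155, 101, 256, 357, 613, 103, 716, 819, 668, 620, 421, 174, 595, 769, 497, 399, 29, 428, 457, 18, 475, 493, 101, 594, 695, 422
F(94) mod 867 = 422


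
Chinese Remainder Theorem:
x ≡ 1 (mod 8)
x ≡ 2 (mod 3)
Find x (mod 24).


M = 8*3 = 24
M1 = M/8 = 3, M2 = M/3 = 8
M1^(-1) mod 8 = 3, M2^(-1) mod 3 = 2
x = 1*3*3 + 2*8*2 = 41
41 mod 24 = 17
Check: 17 mod 8 = 1 ✓, 17 mod 3 = 2 ✓

x ≡ 17 (mod 24)


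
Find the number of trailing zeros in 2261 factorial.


floor(2261/5) = 452
floor(2261/25) = 90
floor(2261/125) = 18
floor(2261/625) = 3
Total = 563

563 trailing zeros


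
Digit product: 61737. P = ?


6 × 1 × 7 × 3 × 7 = 882


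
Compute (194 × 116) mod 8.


194 × 116 = 22504
22504 mod 8 = 0


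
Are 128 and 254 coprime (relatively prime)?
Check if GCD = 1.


Euclidean algorithm:
254 = 1 * 128 + 126
128 = 1 * 126 + 2
126 = 63 * 2 + 0
GCD(128, 254) = 2

No, not coprime (GCD = 2)


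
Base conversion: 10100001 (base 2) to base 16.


10100001 (base 2) = 161 (decimal)
161 (decimal) = A1 (base 16)


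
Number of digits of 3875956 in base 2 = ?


3875956 in base 2 = 1110110010010001110100
Number of digits = 22

22 digits (base 2)


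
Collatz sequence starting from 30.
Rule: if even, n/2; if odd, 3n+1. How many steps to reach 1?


30 → 15 → 46 → 23 → 70 → 35 → 106 → 53 → 160 → 80 → 40 → 20 → 10 → 5 → 16 → 8 → 4 → 2 → 1
Total steps = 18

18 steps


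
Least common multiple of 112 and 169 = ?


GCD(112, 169) = 1
LCM = 112*169/1 = 18928/1 = 18928

LCM = 18928


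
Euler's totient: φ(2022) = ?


2022 = 2 × 3 × 337
Prime factors: 2, 3, 337
φ(2022) = 2022 × (1-1/2) × (1-1/3) × (1-1/337)
= 2022 × 1/2 × 2/3 × 336/337 = 672

φ(2022) = 672


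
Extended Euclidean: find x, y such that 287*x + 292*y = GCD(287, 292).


Tabular extended Euclidean (each row: r = 287*s + 292*t):
r=287, s=1, t=0
r=292, s=0, t=1
q=0: r=287, s=1, t=0   [287*(1) + 292*(0) = 287]
q=1: r=5, s=-1, t=1   [287*(-1) + 292*(1) = 5]
q=57: r=2, s=58, t=-57   [287*(58) + 292*(-57) = 2]
q=2: r=1, s=-117, t=115   [287*(-117) + 292*(115) = 1]
q=2: r=0, s=292, t=-287   [287*(292) + 292*(-287) = 0]
GCD = 1; from the row with r=1: x=-117, y=115
Check: 287*(-117) + 292*(115) = -33579 + 33580 = 1

GCD = 1, x = -117, y = 115


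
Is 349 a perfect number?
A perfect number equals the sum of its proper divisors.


Proper divisors of 349: 1
Sum = 1 = 1

No, 349 is not perfect (1 ≠ 349)


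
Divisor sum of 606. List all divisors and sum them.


Divisors of 606: 1, 2, 3, 6, 101, 202, 303, 606
Sum = 1 + 2 + 3 + 6 + 101 + 202 + 303 + 606 = 1224

σ(606) = 1224


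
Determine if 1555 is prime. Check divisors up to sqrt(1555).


1555 / 5 = 311 (exact division)
1555 is NOT prime.

No, 1555 is not prime


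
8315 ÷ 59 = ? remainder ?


8315 = 59 * 140 + 55
Check: 8260 + 55 = 8315

q = 140, r = 55


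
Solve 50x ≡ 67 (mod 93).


GCD(50, 93) = 1, unique solution
a^(-1) mod 93 = 80
x = 80 * 67 mod 93 = 59

x ≡ 59 (mod 93)


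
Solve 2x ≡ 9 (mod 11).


GCD(2, 11) = 1, unique solution
a^(-1) mod 11 = 6
x = 6 * 9 mod 11 = 10

x ≡ 10 (mod 11)


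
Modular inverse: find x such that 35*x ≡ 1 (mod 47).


Use the extended Euclidean algorithm on (47, 35); each row r = 47*s + 35*t:
r=47, s=1, t=0
r=35, s=0, t=1
q=1: r=12, s=1, t=-1   [47*(1) + 35*(-1) = 12]
q=2: r=11, s=-2, t=3   [47*(-2) + 35*(3) = 11]
q=1: r=1, s=3, t=-4   [47*(3) + 35*(-4) = 1]
q=11: r=0, s=-35, t=47   [47*(-35) + 35*(47) = 0]
GCD = 1 with t = -4, so 35*(-4) ≡ 1 (mod 47)
Inverse = -4 mod 47 = 43
Check: 35 * 43 = 1505 ≡ 1 (mod 47)

35^(-1) ≡ 43 (mod 47)


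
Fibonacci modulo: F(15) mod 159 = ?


F(k) mod 159 for k=1..15:
1, 1, 2, 3, 5, 8, 13, 21, 34, 55, 89, 144, 74, 59, 133
F(15) mod 159 = 133


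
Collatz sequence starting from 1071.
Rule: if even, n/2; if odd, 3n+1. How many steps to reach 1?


1071 → 3214 → 1607 → 4822 → 2411 → 7234 → 3617 → 10852 → 5426 → 2713 → 8140 → 4070 → 2035 → 6106 → 3053 → 9160 → 4580 → 2290 → 1145 → 3436 → 1718 → 859 → 2578 → 1289 → 3868 → 1934 → 967 → 2902 → 1451 → 4354 → 2177 → 6532 → 3266 → 1633 → 4900 → 2450 → 1225 → 3676 → 1838 → 919 → 2758 → 1379 → 4138 → 2069 → 6208 → 3104 → 1552 → 776 → 388 → 194 → 97 → 292 → 146 → 73 → 220 → 110 → 55 → 166 → 83 → 250 → 125 → 376 → 188 → 94 → 47 → 142 → 71 → 214 → 107 → 322 → 161 → 484 → 242 → 121 → 364 → 182 → 91 → 274 → 137 → 412 → 206 → 103 → 310 → 155 → 466 → 233 → 700 → 350 → 175 → 526 → 263 → 790 → 395 → 1186 → 593 → 1780 → 890 → 445 → 1336 → 668 → 334 → 167 → 502 → 251 → 754 → 377 → 1132 → 566 → 283 → 850 → 425 → 1276 → 638 → 319 → 958 → 479 → 1438 → 719 → 2158 → 1079 → 3238 → 1619 → 4858 → 2429 → 7288 → 3644 → 1822 → 911 → 2734 → 1367 → 4102 → 2051 → 6154 → 3077 → 9232 → 4616 → 2308 → 1154 → 577 → 1732 → 866 → 433 → 1300 → 650 → 325 → 976 → 488 → 244 → 122 → 61 → 184 → 92 → 46 → 23 → 70 → 35 → 106 → 53 → 160 → 80 → 40 → 20 → 10 → 5 → 16 → 8 → 4 → 2 → 1
Total steps = 168

168 steps


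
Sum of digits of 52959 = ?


5 + 2 + 9 + 5 + 9 = 30


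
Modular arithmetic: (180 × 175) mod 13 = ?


180 × 175 = 31500
31500 mod 13 = 1


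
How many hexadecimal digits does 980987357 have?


980987357 in base 16 = 3A78ADDD
Number of digits = 8

8 digits (base 16)


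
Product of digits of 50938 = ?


5 × 0 × 9 × 3 × 8 = 0


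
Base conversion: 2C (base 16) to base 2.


2C (base 16) = 44 (decimal)
44 (decimal) = 101100 (base 2)


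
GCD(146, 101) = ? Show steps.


146 = 1 * 101 + 45
101 = 2 * 45 + 11
45 = 4 * 11 + 1
11 = 11 * 1 + 0
GCD = 1


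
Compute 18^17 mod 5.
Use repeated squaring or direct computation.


18^1 mod 5 = 3
18^2 mod 5 = 4
18^3 mod 5 = 2
18^4 mod 5 = 1
18^5 mod 5 = 3
18^6 mod 5 = 4
18^7 mod 5 = 2
18^8 mod 5 = 1
18^9 mod 5 = 3
18^10 mod 5 = 4
18^11 mod 5 = 2
18^12 mod 5 = 1
18^13 mod 5 = 3
18^14 mod 5 = 4
18^15 mod 5 = 2
18^16 mod 5 = 1
18^17 mod 5 = 3
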